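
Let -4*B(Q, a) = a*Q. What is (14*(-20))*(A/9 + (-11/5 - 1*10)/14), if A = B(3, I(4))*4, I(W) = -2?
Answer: 172/3 ≈ 57.333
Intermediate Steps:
B(Q, a) = -Q*a/4 (B(Q, a) = -a*Q/4 = -Q*a/4)
A = 6 (A = -¼*3*(-2)*4 = (3/2)*4 = 6)
(14*(-20))*(A/9 + (-11/5 - 1*10)/14) = (14*(-20))*(6/9 + (-11/5 - 1*10)/14) = -280*(6*(⅑) + (-11*⅕ - 10)*(1/14)) = -280*(⅔ + (-11/5 - 10)*(1/14)) = -280*(⅔ - 61/5*1/14) = -280*(⅔ - 61/70) = -280*(-43/210) = 172/3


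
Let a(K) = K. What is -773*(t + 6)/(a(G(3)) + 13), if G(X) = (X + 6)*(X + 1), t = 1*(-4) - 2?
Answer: 0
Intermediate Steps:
t = -6 (t = -4 - 2 = -6)
G(X) = (1 + X)*(6 + X) (G(X) = (6 + X)*(1 + X) = (1 + X)*(6 + X))
-773*(t + 6)/(a(G(3)) + 13) = -773*(-6 + 6)/((6 + 3² + 7*3) + 13) = -0/((6 + 9 + 21) + 13) = -0/(36 + 13) = -0/49 = -773*0 = 0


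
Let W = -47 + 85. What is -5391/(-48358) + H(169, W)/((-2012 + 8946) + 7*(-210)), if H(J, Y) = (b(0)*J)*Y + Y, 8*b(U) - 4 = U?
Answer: 93285783/132114056 ≈ 0.70610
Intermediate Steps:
b(U) = ½ + U/8
W = 38
H(J, Y) = Y + J*Y/2 (H(J, Y) = ((½ + (⅛)*0)*J)*Y + Y = ((½ + 0)*J)*Y + Y = (J/2)*Y + Y = J*Y/2 + Y = Y + J*Y/2)
-5391/(-48358) + H(169, W)/((-2012 + 8946) + 7*(-210)) = -5391/(-48358) + ((½)*38*(2 + 169))/((-2012 + 8946) + 7*(-210)) = -5391*(-1/48358) + ((½)*38*171)/(6934 - 1470) = 5391/48358 + 3249/5464 = 93285783/132114056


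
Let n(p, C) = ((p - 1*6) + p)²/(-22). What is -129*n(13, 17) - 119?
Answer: 24491/11 ≈ 2226.5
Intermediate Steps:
n(p, C) = -(-6 + 2*p)²/22 (n(p, C) = ((p - 6) + p)²*(-1/22) = ((-6 + p) + p)²*(-1/22) = (-6 + 2*p)²*(-1/22) = -(-6 + 2*p)²/22)
-129*n(13, 17) - 119 = -(-258)*(-3 + 13)²/11 - 119 = -(-258)*10²/11 - 119 = -(-258)*100/11 - 119 = -129*(-200/11) - 119 = 25800/11 - 119 = 24491/11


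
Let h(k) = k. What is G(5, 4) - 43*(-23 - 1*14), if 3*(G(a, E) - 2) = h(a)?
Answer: 4784/3 ≈ 1594.7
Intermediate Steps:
G(a, E) = 2 + a/3
G(5, 4) - 43*(-23 - 1*14) = (2 + (⅓)*5) - 43*(-23 - 1*14) = (2 + 5/3) - 43*(-23 - 14) = 11/3 - 43*(-37) = 11/3 + 1591 = 4784/3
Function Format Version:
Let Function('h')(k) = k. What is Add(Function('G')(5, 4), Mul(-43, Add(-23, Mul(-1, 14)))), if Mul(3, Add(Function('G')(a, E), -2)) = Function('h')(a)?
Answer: Rational(4784, 3) ≈ 1594.7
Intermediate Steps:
Function('G')(a, E) = Add(2, Mul(Rational(1, 3), a))
Add(Function('G')(5, 4), Mul(-43, Add(-23, Mul(-1, 14)))) = Add(Add(2, Mul(Rational(1, 3), 5)), Mul(-43, Add(-23, Mul(-1, 14)))) = Add(Add(2, Rational(5, 3)), Mul(-43, Add(-23, -14))) = Add(Rational(11, 3), Mul(-43, -37)) = Add(Rational(11, 3), 1591) = Rational(4784, 3)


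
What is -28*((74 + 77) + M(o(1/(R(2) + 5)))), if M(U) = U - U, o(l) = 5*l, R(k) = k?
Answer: -4228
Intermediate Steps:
M(U) = 0
-28*((74 + 77) + M(o(1/(R(2) + 5)))) = -28*((74 + 77) + 0) = -28*(151 + 0) = -28*151 = -4228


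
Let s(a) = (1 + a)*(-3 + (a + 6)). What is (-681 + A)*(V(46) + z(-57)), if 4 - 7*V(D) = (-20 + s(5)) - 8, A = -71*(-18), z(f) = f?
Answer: -247755/7 ≈ -35394.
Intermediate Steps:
s(a) = (1 + a)*(3 + a) (s(a) = (1 + a)*(-3 + (6 + a)) = (1 + a)*(3 + a))
A = 1278
V(D) = -16/7 (V(D) = 4/7 - ((-20 + (3 + 5² + 4*5)) - 8)/7 = 4/7 - ((-20 + (3 + 25 + 20)) - 8)/7 = 4/7 - ((-20 + 48) - 8)/7 = 4/7 - (28 - 8)/7 = 4/7 - ⅐*20 = 4/7 - 20/7 = -16/7)
(-681 + A)*(V(46) + z(-57)) = (-681 + 1278)*(-16/7 - 57) = 597*(-415/7) = -247755/7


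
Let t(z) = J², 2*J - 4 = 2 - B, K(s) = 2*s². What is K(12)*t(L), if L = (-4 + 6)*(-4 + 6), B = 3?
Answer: 648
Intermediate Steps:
L = 4 (L = 2*2 = 4)
J = 3/2 (J = 2 + (2 - 1*3)/2 = 2 + (2 - 3)/2 = 2 + (½)*(-1) = 2 - ½ = 3/2 ≈ 1.5000)
t(z) = 9/4 (t(z) = (3/2)² = 9/4)
K(12)*t(L) = (2*12²)*(9/4) = (2*144)*(9/4) = 288*(9/4) = 648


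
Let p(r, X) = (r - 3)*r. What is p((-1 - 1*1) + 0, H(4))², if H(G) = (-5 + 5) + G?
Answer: 100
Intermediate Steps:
H(G) = G (H(G) = 0 + G = G)
p(r, X) = r*(-3 + r) (p(r, X) = (-3 + r)*r = r*(-3 + r))
p((-1 - 1*1) + 0, H(4))² = (((-1 - 1*1) + 0)*(-3 + ((-1 - 1*1) + 0)))² = (((-1 - 1) + 0)*(-3 + ((-1 - 1) + 0)))² = ((-2 + 0)*(-3 + (-2 + 0)))² = (-2*(-3 - 2))² = (-2*(-5))² = 10² = 100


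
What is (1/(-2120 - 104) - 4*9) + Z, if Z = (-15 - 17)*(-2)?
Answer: 62271/2224 ≈ 28.000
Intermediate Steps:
Z = 64 (Z = -32*(-2) = 64)
(1/(-2120 - 104) - 4*9) + Z = (1/(-2120 - 104) - 4*9) + 64 = (1/(-2224) - 36) + 64 = (-1/2224 - 36) + 64 = -80065/2224 + 64 = 62271/2224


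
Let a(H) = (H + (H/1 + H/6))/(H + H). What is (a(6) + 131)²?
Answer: 2512225/144 ≈ 17446.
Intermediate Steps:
a(H) = 13/12 (a(H) = (H + (H*1 + H*(⅙)))/((2*H)) = (H + (H + H/6))*(1/(2*H)) = (H + 7*H/6)*(1/(2*H)) = (13*H/6)*(1/(2*H)) = 13/12)
(a(6) + 131)² = (13/12 + 131)² = (1585/12)² = 2512225/144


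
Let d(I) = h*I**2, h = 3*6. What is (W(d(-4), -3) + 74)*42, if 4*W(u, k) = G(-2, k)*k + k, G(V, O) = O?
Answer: 3171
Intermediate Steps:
h = 18
d(I) = 18*I**2
W(u, k) = k/4 + k**2/4 (W(u, k) = (k*k + k)/4 = (k**2 + k)/4 = (k + k**2)/4 = k/4 + k**2/4)
(W(d(-4), -3) + 74)*42 = ((1/4)*(-3)*(1 - 3) + 74)*42 = ((1/4)*(-3)*(-2) + 74)*42 = (3/2 + 74)*42 = (151/2)*42 = 3171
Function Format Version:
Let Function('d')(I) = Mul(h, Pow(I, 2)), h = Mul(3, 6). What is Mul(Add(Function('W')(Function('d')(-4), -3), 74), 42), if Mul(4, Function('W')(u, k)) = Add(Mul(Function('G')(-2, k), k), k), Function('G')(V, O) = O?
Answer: 3171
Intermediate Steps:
h = 18
Function('d')(I) = Mul(18, Pow(I, 2))
Function('W')(u, k) = Add(Mul(Rational(1, 4), k), Mul(Rational(1, 4), Pow(k, 2))) (Function('W')(u, k) = Mul(Rational(1, 4), Add(Mul(k, k), k)) = Mul(Rational(1, 4), Add(Pow(k, 2), k)) = Mul(Rational(1, 4), Add(k, Pow(k, 2))) = Add(Mul(Rational(1, 4), k), Mul(Rational(1, 4), Pow(k, 2))))
Mul(Add(Function('W')(Function('d')(-4), -3), 74), 42) = Mul(Add(Mul(Rational(1, 4), -3, Add(1, -3)), 74), 42) = Mul(Add(Mul(Rational(1, 4), -3, -2), 74), 42) = Mul(Add(Rational(3, 2), 74), 42) = Mul(Rational(151, 2), 42) = 3171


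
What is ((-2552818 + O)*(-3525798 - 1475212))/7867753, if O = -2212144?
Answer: 23829622611620/7867753 ≈ 3.0288e+6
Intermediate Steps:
((-2552818 + O)*(-3525798 - 1475212))/7867753 = ((-2552818 - 2212144)*(-3525798 - 1475212))/7867753 = -4764962*(-5001010)*(1/7867753) = 23829622611620*(1/7867753) = 23829622611620/7867753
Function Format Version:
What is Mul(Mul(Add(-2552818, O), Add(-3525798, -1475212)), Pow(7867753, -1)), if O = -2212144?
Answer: Rational(23829622611620, 7867753) ≈ 3.0288e+6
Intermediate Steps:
Mul(Mul(Add(-2552818, O), Add(-3525798, -1475212)), Pow(7867753, -1)) = Mul(Mul(Add(-2552818, -2212144), Add(-3525798, -1475212)), Pow(7867753, -1)) = Mul(Mul(-4764962, -5001010), Rational(1, 7867753)) = Mul(23829622611620, Rational(1, 7867753)) = Rational(23829622611620, 7867753)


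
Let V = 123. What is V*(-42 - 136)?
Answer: -21894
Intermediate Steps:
V*(-42 - 136) = 123*(-42 - 136) = 123*(-178) = -21894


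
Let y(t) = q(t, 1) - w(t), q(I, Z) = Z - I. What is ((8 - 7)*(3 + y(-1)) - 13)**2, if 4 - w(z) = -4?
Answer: 256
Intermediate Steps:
w(z) = 8 (w(z) = 4 - 1*(-4) = 4 + 4 = 8)
y(t) = -7 - t (y(t) = (1 - t) - 1*8 = (1 - t) - 8 = -7 - t)
((8 - 7)*(3 + y(-1)) - 13)**2 = ((8 - 7)*(3 + (-7 - 1*(-1))) - 13)**2 = (1*(3 + (-7 + 1)) - 13)**2 = (1*(3 - 6) - 13)**2 = (1*(-3) - 13)**2 = (-3 - 13)**2 = (-16)**2 = 256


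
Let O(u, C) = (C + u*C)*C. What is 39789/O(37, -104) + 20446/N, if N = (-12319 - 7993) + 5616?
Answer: -977341303/755021696 ≈ -1.2945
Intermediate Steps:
O(u, C) = C*(C + C*u) (O(u, C) = (C + C*u)*C = C*(C + C*u))
N = -14696 (N = -20312 + 5616 = -14696)
39789/O(37, -104) + 20446/N = 39789/(((-104)**2*(1 + 37))) + 20446/(-14696) = 39789/((10816*38)) + 20446*(-1/14696) = 39789/411008 - 10223/7348 = -977341303/755021696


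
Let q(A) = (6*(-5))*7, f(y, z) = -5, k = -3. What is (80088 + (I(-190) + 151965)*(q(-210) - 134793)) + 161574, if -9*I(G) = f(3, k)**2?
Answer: -61545342674/3 ≈ -2.0515e+10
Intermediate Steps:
q(A) = -210 (q(A) = -30*7 = -210)
I(G) = -25/9 (I(G) = -1/9*(-5)**2 = -1/9*25 = -25/9)
(80088 + (I(-190) + 151965)*(q(-210) - 134793)) + 161574 = (80088 + (-25/9 + 151965)*(-210 - 134793)) + 161574 = (80088 + (1367660/9)*(-135003)) + 161574 = (80088 - 61546067660/3) + 161574 = -61545827396/3 + 161574 = -61545342674/3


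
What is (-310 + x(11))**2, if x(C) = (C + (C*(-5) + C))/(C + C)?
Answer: 388129/4 ≈ 97032.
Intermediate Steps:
x(C) = -3/2 (x(C) = (C + (-5*C + C))/((2*C)) = (C - 4*C)*(1/(2*C)) = (-3*C)*(1/(2*C)) = -3/2)
(-310 + x(11))**2 = (-310 - 3/2)**2 = (-623/2)**2 = 388129/4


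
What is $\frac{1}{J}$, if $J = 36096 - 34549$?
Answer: $\frac{1}{1547} \approx 0.00064641$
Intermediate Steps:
$J = 1547$
$\frac{1}{J} = \frac{1}{1547}$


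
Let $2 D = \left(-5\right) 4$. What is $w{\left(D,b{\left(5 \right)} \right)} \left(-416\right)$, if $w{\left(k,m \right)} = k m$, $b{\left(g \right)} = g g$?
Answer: $104000$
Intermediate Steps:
$b{\left(g \right)} = g^{2}$
$D = -10$ ($D = \frac{\left(-5\right) 4}{2} = \frac{1}{2} \left(-20\right) = -10$)
$w{\left(D,b{\left(5 \right)} \right)} \left(-416\right) = - 10 \cdot 5^{2} \left(-416\right) = \left(-10\right) 25 \left(-416\right) = \left(-250\right) \left(-416\right) = 104000$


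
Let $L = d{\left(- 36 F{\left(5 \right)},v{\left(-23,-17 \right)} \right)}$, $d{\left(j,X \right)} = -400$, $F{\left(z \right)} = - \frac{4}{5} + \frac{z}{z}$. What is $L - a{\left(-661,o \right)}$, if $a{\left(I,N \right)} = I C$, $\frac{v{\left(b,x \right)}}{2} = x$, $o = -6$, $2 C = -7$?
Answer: $- \frac{5427}{2} \approx -2713.5$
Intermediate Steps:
$C = - \frac{7}{2}$ ($C = \frac{1}{2} \left(-7\right) = - \frac{7}{2} \approx -3.5$)
$v{\left(b,x \right)} = 2 x$
$F{\left(z \right)} = \frac{1}{5}$ ($F{\left(z \right)} = \left(-4\right) \frac{1}{5} + 1 = - \frac{4}{5} + 1 = \frac{1}{5}$)
$a{\left(I,N \right)} = - \frac{7 I}{2}$ ($a{\left(I,N \right)} = I \left(- \frac{7}{2}\right) = - \frac{7 I}{2}$)
$L = -400$
$L - a{\left(-661,o \right)} = -400 - \left(- \frac{7}{2}\right) \left(-661\right) = -400 - \frac{4627}{2} = - \frac{5427}{2}$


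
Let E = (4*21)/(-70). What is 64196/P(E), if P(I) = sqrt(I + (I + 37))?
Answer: 64196*sqrt(865)/173 ≈ 10914.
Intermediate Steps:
E = -6/5 (E = 84*(-1/70) = -6/5 ≈ -1.2000)
P(I) = sqrt(37 + 2*I) (P(I) = sqrt(I + (37 + I)) = sqrt(37 + 2*I))
64196/P(E) = 64196/(sqrt(37 + 2*(-6/5))) = 64196/(sqrt(37 - 12/5)) = 64196/(sqrt(173/5)) = 64196/((sqrt(865)/5)) = 64196*(sqrt(865)/173) = 64196*sqrt(865)/173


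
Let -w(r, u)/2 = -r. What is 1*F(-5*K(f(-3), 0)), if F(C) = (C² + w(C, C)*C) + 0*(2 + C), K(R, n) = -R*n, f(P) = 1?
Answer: 0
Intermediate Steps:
w(r, u) = 2*r (w(r, u) = -(-2)*r = 2*r)
K(R, n) = -R*n
F(C) = 3*C² (F(C) = (C² + (2*C)*C) + 0*(2 + C) = (C² + 2*C²) + 0 = 3*C² + 0 = 3*C²)
1*F(-5*K(f(-3), 0)) = 1*(3*(-(-5)*0)²) = 1*(3*(-5*0)²) = 1*(3*0²) = 1*(3*0) = 1*0 = 0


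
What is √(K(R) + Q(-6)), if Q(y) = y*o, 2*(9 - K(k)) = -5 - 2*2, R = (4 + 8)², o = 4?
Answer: I*√42/2 ≈ 3.2404*I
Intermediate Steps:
R = 144 (R = 12² = 144)
K(k) = 27/2 (K(k) = 9 - (-5 - 2*2)/2 = 9 - (-5 - 4)/2 = 9 - ½*(-9) = 9 + 9/2 = 27/2)
Q(y) = 4*y (Q(y) = y*4 = 4*y)
√(K(R) + Q(-6)) = √(27/2 + 4*(-6)) = √(27/2 - 24) = √(-21/2) = I*√42/2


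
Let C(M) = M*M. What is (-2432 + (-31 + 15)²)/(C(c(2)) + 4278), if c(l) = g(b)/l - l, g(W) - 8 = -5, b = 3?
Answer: -8704/17113 ≈ -0.50862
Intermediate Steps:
g(W) = 3 (g(W) = 8 - 5 = 3)
c(l) = -l + 3/l (c(l) = 3/l - l = -l + 3/l)
C(M) = M²
(-2432 + (-31 + 15)²)/(C(c(2)) + 4278) = (-2432 + (-31 + 15)²)/((-1*2 + 3/2)² + 4278) = (-2432 + (-16)²)/((-2 + 3*(½))² + 4278) = (-2432 + 256)/((-2 + 3/2)² + 4278) = -2176/((-½)² + 4278) = -2176/(¼ + 4278) = -2176/17113/4 = -2176*4/17113 = -8704/17113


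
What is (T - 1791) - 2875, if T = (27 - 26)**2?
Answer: -4665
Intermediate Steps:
T = 1 (T = 1**2 = 1)
(T - 1791) - 2875 = (1 - 1791) - 2875 = -1790 - 2875 = -4665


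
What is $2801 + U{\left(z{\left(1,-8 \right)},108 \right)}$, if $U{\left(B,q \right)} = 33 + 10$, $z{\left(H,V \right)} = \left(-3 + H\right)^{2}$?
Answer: $2844$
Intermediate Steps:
$U{\left(B,q \right)} = 43$
$2801 + U{\left(z{\left(1,-8 \right)},108 \right)} = 2801 + 43 = 2844$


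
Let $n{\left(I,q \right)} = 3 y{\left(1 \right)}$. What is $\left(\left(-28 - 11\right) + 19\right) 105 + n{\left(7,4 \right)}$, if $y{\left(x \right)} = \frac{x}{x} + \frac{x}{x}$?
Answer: $-2094$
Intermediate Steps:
$y{\left(x \right)} = 2$ ($y{\left(x \right)} = 1 + 1 = 2$)
$n{\left(I,q \right)} = 6$ ($n{\left(I,q \right)} = 3 \cdot 2 = 6$)
$\left(\left(-28 - 11\right) + 19\right) 105 + n{\left(7,4 \right)} = \left(\left(-28 - 11\right) + 19\right) 105 + 6 = \left(-39 + 19\right) 105 + 6 = \left(-20\right) 105 + 6 = -2100 + 6 = -2094$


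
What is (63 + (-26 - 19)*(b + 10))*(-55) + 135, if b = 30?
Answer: 95670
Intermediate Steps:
(63 + (-26 - 19)*(b + 10))*(-55) + 135 = (63 + (-26 - 19)*(30 + 10))*(-55) + 135 = (63 - 45*40)*(-55) + 135 = (63 - 1800)*(-55) + 135 = -1737*(-55) + 135 = 95535 + 135 = 95670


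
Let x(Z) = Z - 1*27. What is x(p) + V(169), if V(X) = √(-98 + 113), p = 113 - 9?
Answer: 77 + √15 ≈ 80.873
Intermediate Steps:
p = 104
V(X) = √15
x(Z) = -27 + Z (x(Z) = Z - 27 = -27 + Z)
x(p) + V(169) = (-27 + 104) + √15 = 77 + √15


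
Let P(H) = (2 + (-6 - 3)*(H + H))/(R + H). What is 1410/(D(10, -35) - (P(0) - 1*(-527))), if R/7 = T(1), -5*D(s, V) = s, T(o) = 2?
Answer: -4935/1852 ≈ -2.6647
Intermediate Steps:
D(s, V) = -s/5
R = 14 (R = 7*2 = 14)
P(H) = (2 - 18*H)/(14 + H) (P(H) = (2 + (-6 - 3)*(H + H))/(14 + H) = (2 - 18*H)/(14 + H))
1410/(D(10, -35) - (P(0) - 1*(-527))) = 1410/(-1/5*10 - (2*(1 - 9*0)/(14 + 0) - 1*(-527))) = 1410/(-2 - (2*(1 + 0)/14 + 527)) = 1410/(-2 - (2*(1/14)*1 + 527)) = 1410/(-2 - (1/7 + 527)) = 1410/(-2 - 1*3690/7) = 1410/(-2 - 3690/7) = 1410/(-3704/7) = 1410*(-7/3704) = -4935/1852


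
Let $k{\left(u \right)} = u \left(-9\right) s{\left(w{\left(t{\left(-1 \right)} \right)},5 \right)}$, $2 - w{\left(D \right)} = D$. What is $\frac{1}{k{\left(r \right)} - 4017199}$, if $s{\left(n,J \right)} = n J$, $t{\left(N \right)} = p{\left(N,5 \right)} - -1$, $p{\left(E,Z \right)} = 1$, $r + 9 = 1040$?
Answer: $- \frac{1}{4017199} \approx -2.4893 \cdot 10^{-7}$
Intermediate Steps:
$r = 1031$ ($r = -9 + 1040 = 1031$)
$t{\left(N \right)} = 2$ ($t{\left(N \right)} = 1 - -1 = 1 + 1 = 2$)
$w{\left(D \right)} = 2 - D$
$s{\left(n,J \right)} = J n$
$k{\left(u \right)} = 0$ ($k{\left(u \right)} = u \left(-9\right) 5 \left(2 - 2\right) = - 9 u 5 \left(2 - 2\right) = - 9 u 5 \cdot 0 = - 9 u 0 = 0$)
$\frac{1}{k{\left(r \right)} - 4017199} = \frac{1}{0 - 4017199} = \frac{1}{-4017199} = - \frac{1}{4017199}$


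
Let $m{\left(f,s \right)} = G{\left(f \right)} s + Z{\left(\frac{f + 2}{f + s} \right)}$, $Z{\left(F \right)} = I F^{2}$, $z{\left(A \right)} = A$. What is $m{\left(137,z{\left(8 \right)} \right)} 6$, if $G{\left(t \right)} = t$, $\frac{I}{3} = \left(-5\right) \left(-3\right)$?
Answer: $\frac{28695414}{4205} \approx 6824.1$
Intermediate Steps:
$I = 45$ ($I = 3 \left(\left(-5\right) \left(-3\right)\right) = 3 \cdot 15 = 45$)
$Z{\left(F \right)} = 45 F^{2}$
$m{\left(f,s \right)} = f s + \frac{45 \left(2 + f\right)^{2}}{\left(f + s\right)^{2}}$ ($m{\left(f,s \right)} = f s + 45 \left(\frac{f + 2}{f + s}\right)^{2} = f s + 45 \left(\frac{2 + f}{f + s}\right)^{2} = f s + 45 \frac{\left(2 + f\right)^{2}}{\left(f + s\right)^{2}} = f s + \frac{45 \left(2 + f\right)^{2}}{\left(f + s\right)^{2}}$)
$m{\left(137,z{\left(8 \right)} \right)} 6 = \left(137 \cdot 8 + \frac{45 \left(2 + 137\right)^{2}}{\left(137 + 8\right)^{2}}\right) 6 = \left(1096 + \frac{45 \cdot 139^{2}}{21025}\right) 6 = \left(1096 + 45 \cdot 19321 \cdot \frac{1}{21025}\right) 6 = \left(1096 + \frac{173889}{4205}\right) 6 = \frac{4782569}{4205} \cdot 6 = \frac{28695414}{4205}$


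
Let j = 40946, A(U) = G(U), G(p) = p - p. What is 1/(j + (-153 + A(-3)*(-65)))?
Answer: 1/40793 ≈ 2.4514e-5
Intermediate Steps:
G(p) = 0
A(U) = 0
1/(j + (-153 + A(-3)*(-65))) = 1/(40946 + (-153 + 0*(-65))) = 1/(40946 + (-153 + 0)) = 1/(40946 - 153) = 1/40793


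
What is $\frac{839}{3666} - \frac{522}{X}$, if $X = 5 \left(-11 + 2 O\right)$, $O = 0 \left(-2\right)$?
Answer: $\frac{1959797}{201630} \approx 9.7198$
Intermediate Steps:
$O = 0$
$X = -55$ ($X = 5 \left(-11 + 2 \cdot 0\right) = 5 \left(-11 + 0\right) = 5 \left(-11\right) = -55$)
$\frac{839}{3666} - \frac{522}{X} = \frac{839}{3666} - \frac{522}{-55} = 839 \cdot \frac{1}{3666} - - \frac{522}{55} = \frac{839}{3666} + \frac{522}{55} = \frac{1959797}{201630}$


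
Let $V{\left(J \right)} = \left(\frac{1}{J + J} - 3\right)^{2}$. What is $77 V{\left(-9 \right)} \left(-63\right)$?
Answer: $- \frac{1630475}{36} \approx -45291.0$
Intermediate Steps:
$V{\left(J \right)} = \left(-3 + \frac{1}{2 J}\right)^{2}$ ($V{\left(J \right)} = \left(\frac{1}{2 J} - 3\right)^{2} = \left(-3 + \frac{1}{2 J}\right)^{2}$)
$77 V{\left(-9 \right)} \left(-63\right) = 77 \frac{\left(-1 + 6 \left(-9\right)\right)^{2}}{4 \cdot 81} \left(-63\right) = 77 \cdot \frac{1}{4} \cdot \frac{1}{81} \left(-1 - 54\right)^{2} \left(-63\right) = 77 \cdot \frac{1}{4} \cdot \frac{1}{81} \left(-55\right)^{2} \left(-63\right) = 77 \cdot \frac{1}{4} \cdot \frac{1}{81} \cdot 3025 \left(-63\right) = 77 \cdot \frac{3025}{324} \left(-63\right) = \frac{232925}{324} \left(-63\right) = - \frac{1630475}{36}$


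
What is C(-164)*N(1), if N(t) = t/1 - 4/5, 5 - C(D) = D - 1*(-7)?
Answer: 162/5 ≈ 32.400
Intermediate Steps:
C(D) = -2 - D (C(D) = 5 - (D - 1*(-7)) = 5 - (D + 7) = 5 - (7 + D) = 5 + (-7 - D) = -2 - D)
N(t) = -⅘ + t (N(t) = t*1 - 4*⅕ = t - ⅘ = -⅘ + t)
C(-164)*N(1) = (-2 - 1*(-164))*(-⅘ + 1) = (-2 + 164)*(⅕) = 162*(⅕) = 162/5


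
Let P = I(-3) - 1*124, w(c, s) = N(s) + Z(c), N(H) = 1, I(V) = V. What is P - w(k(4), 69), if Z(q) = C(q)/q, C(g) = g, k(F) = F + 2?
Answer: -129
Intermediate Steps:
k(F) = 2 + F
Z(q) = 1 (Z(q) = q/q = 1)
w(c, s) = 2 (w(c, s) = 1 + 1 = 2)
P = -127 (P = -3 - 1*124 = -3 - 124 = -127)
P - w(k(4), 69) = -127 - 1*2 = -127 - 2 = -129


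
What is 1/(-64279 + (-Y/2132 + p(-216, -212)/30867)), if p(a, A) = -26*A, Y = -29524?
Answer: -16452111/1057294475746 ≈ -1.5561e-5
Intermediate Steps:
1/(-64279 + (-Y/2132 + p(-216, -212)/30867)) = 1/(-64279 + (-1*(-29524)/2132 - 26*(-212)/30867)) = 1/(-64279 + (29524*(1/2132) + 5512*(1/30867))) = 1/(-64279 + (7381/533 + 5512/30867)) = 1/(-64279 + 230767223/16452111) = 1/(-1057294475746/16452111) = -16452111/1057294475746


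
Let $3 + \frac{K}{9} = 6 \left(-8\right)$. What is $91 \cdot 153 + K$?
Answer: $13464$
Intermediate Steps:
$K = -459$ ($K = -27 + 9 \cdot 6 \left(-8\right) = -27 + 9 \left(-48\right) = -27 - 432 = -459$)
$91 \cdot 153 + K = 91 \cdot 153 - 459 = 13923 - 459 = 13464$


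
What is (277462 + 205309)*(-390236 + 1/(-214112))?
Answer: -40337549724949843/214112 ≈ -1.8839e+11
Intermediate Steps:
(277462 + 205309)*(-390236 + 1/(-214112)) = 482771*(-390236 - 1/214112) = 482771*(-83554210433/214112) = -40337549724949843/214112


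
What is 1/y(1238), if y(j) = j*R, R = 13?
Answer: 1/16094 ≈ 6.2135e-5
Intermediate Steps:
y(j) = 13*j (y(j) = j*13 = 13*j)
1/y(1238) = 1/(13*1238) = 1/16094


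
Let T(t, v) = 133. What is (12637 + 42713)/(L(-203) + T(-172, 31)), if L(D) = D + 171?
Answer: 55350/101 ≈ 548.02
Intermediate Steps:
L(D) = 171 + D
(12637 + 42713)/(L(-203) + T(-172, 31)) = (12637 + 42713)/((171 - 203) + 133) = 55350/(-32 + 133) = 55350/101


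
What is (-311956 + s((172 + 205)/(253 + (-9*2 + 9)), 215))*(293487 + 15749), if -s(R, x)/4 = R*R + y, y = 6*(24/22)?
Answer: -3948985014988895/40931 ≈ -9.6479e+10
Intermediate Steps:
y = 72/11 (y = 6*(24*(1/22)) = 6*(12/11) = 72/11 ≈ 6.5455)
s(R, x) = -288/11 - 4*R**2 (s(R, x) = -4*(R*R + 72/11) = -4*(R**2 + 72/11) = -4*(72/11 + R**2) = -288/11 - 4*R**2)
(-311956 + s((172 + 205)/(253 + (-9*2 + 9)), 215))*(293487 + 15749) = (-311956 + (-288/11 - 4*(172 + 205)**2/(253 + (-9*2 + 9))**2))*(293487 + 15749) = (-311956 + (-288/11 - 4*142129/(253 + (-18 + 9))**2))*309236 = (-311956 + (-288/11 - 4*142129/(253 - 9)**2))*309236 = (-311956 + (-288/11 - 4*(377/244)**2))*309236 = (-311956 + (-288/11 - 4*142129/59536))*309236 = (-311956 + (-288/11 - 142129/14884))*309236 = (-311956 - 5850011/163724)*309236 = -51080534155/163724*309236 = -3948985014988895/40931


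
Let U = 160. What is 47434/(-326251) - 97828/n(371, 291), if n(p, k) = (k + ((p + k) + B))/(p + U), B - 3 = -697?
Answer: -458044991002/2283757 ≈ -2.0057e+5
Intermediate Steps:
B = -694 (B = 3 - 697 = -694)
n(p, k) = (-694 + p + 2*k)/(160 + p) (n(p, k) = (k + ((p + k) - 694))/(p + 160) = (k + ((k + p) - 694))/(160 + p) = (k + (-694 + k + p))/(160 + p) = (-694 + p + 2*k)/(160 + p))
47434/(-326251) - 97828/n(371, 291) = 47434/(-326251) - 97828*(160 + 371)/(-694 + 371 + 2*291) = 47434*(-1/326251) - 97828*531/(-694 + 371 + 582) = -47434/326251 - 97828/((1/531)*259) = -47434/326251 - 97828/259/531 = -47434/326251 - 97828*531/259 = -47434/326251 - 1403964/7 = -458044991002/2283757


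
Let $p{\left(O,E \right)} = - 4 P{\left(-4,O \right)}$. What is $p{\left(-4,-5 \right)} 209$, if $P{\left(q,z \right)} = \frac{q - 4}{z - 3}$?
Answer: $- \frac{6688}{7} \approx -955.43$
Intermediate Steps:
$P{\left(q,z \right)} = \frac{-4 + q}{-3 + z}$
$p{\left(O,E \right)} = \frac{32}{-3 + O}$ ($p{\left(O,E \right)} = - 4 \frac{-4 - 4}{-3 + O} = - 4 \frac{1}{-3 + O} \left(-8\right) = - 4 \left(- \frac{8}{-3 + O}\right) = \frac{32}{-3 + O}$)
$p{\left(-4,-5 \right)} 209 = \frac{32}{-3 - 4} \cdot 209 = \frac{32}{-7} \cdot 209 = 32 \left(- \frac{1}{7}\right) 209 = \left(- \frac{32}{7}\right) 209 = - \frac{6688}{7}$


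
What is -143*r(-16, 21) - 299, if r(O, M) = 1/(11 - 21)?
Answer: -2847/10 ≈ -284.70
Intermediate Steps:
r(O, M) = -⅒ (r(O, M) = 1/(-10) = -⅒)
-143*r(-16, 21) - 299 = -143*(-⅒) - 299 = 143/10 - 299 = -2847/10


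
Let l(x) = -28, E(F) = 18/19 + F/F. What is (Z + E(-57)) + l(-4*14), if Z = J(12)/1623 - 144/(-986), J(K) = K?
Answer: -131245379/5067547 ≈ -25.899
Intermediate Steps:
E(F) = 37/19 (E(F) = 18*(1/19) + 1 = 18/19 + 1 = 37/19)
Z = 40924/266713 (Z = 12/1623 - 144/(-986) = 12*(1/1623) - 144*(-1/986) = 4/541 + 72/493 = 40924/266713 ≈ 0.15344)
(Z + E(-57)) + l(-4*14) = (40924/266713 + 37/19) - 28 = 10645937/5067547 - 28 = -131245379/5067547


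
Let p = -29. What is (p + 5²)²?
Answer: 16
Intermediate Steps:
(p + 5²)² = (-29 + 5²)² = (-29 + 25)² = (-4)² = 16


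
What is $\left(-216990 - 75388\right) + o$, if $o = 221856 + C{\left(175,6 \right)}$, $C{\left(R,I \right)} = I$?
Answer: $-70516$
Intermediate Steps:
$o = 221862$ ($o = 221856 + 6 = 221862$)
$\left(-216990 - 75388\right) + o = \left(-216990 - 75388\right) + 221862 = -292378 + 221862 = -70516$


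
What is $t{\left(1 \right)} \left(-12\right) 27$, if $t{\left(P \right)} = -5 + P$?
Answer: $1296$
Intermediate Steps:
$t{\left(1 \right)} \left(-12\right) 27 = \left(-5 + 1\right) \left(-12\right) 27 = \left(-4\right) \left(-12\right) 27 = 48 \cdot 27 = 1296$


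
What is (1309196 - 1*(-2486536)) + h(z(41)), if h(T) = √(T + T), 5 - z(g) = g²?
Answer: 3795732 + 2*I*√838 ≈ 3.7957e+6 + 57.896*I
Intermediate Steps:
z(g) = 5 - g²
h(T) = √2*√T (h(T) = √(2*T) = √2*√T)
(1309196 - 1*(-2486536)) + h(z(41)) = (1309196 - 1*(-2486536)) + √2*√(5 - 1*41²) = (1309196 + 2486536) + √2*√(5 - 1*1681) = 3795732 + √2*√(5 - 1681) = 3795732 + √2*√(-1676) = 3795732 + √2*(2*I*√419) = 3795732 + 2*I*√838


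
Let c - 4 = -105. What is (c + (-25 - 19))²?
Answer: 21025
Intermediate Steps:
c = -101 (c = 4 - 105 = -101)
(c + (-25 - 19))² = (-101 + (-25 - 19))² = (-101 - 44)² = (-145)² = 21025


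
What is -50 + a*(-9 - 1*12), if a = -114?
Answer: 2344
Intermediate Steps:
-50 + a*(-9 - 1*12) = -50 - 114*(-9 - 1*12) = -50 - 114*(-9 - 12) = -50 - 114*(-21) = -50 + 2394 = 2344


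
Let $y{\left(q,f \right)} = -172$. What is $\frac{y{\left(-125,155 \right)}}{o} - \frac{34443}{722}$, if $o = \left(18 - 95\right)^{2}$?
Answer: $- \frac{204336731}{4280738} \approx -47.734$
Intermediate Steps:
$o = 5929$ ($o = \left(-77\right)^{2} = 5929$)
$\frac{y{\left(-125,155 \right)}}{o} - \frac{34443}{722} = - \frac{172}{5929} - \frac{34443}{722} = - \frac{204336731}{4280738}$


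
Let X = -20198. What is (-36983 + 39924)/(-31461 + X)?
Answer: -2941/51659 ≈ -0.056931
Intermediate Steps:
(-36983 + 39924)/(-31461 + X) = (-36983 + 39924)/(-31461 - 20198) = 2941/(-51659) = 2941*(-1/51659) = -2941/51659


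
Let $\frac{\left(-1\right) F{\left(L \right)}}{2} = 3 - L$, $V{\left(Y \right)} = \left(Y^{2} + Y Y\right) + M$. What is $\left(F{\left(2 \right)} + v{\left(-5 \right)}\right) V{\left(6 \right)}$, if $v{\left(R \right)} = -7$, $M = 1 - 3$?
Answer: $-630$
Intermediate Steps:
$M = -2$ ($M = 1 - 3 = -2$)
$V{\left(Y \right)} = -2 + 2 Y^{2}$ ($V{\left(Y \right)} = \left(Y^{2} + Y Y\right) - 2 = \left(Y^{2} + Y^{2}\right) - 2 = 2 Y^{2} - 2 = -2 + 2 Y^{2}$)
$F{\left(L \right)} = -6 + 2 L$ ($F{\left(L \right)} = - 2 \left(3 - L\right) = -6 + 2 L$)
$\left(F{\left(2 \right)} + v{\left(-5 \right)}\right) V{\left(6 \right)} = \left(\left(-6 + 2 \cdot 2\right) - 7\right) \left(-2 + 2 \cdot 6^{2}\right) = \left(\left(-6 + 4\right) - 7\right) \left(-2 + 2 \cdot 36\right) = \left(-2 - 7\right) \left(-2 + 72\right) = \left(-9\right) 70 = -630$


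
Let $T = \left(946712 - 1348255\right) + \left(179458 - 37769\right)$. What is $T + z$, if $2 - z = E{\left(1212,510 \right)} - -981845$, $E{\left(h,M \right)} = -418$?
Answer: $-1241279$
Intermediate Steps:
$z = -981425$ ($z = 2 - \left(-418 - -981845\right) = 2 - \left(-418 + 981845\right) = 2 - 981427 = -981425$)
$T = -259854$ ($T = -401543 + 141689 = -259854$)
$T + z = -259854 - 981425 = -1241279$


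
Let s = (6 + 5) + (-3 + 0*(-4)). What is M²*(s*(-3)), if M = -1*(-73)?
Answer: -127896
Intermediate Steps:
M = 73
s = 8 (s = 11 + (-3 + 0) = 11 - 3 = 8)
M²*(s*(-3)) = 73²*(8*(-3)) = 5329*(-24) = -127896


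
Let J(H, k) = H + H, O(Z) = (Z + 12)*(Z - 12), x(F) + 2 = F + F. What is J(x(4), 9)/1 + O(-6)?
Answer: -96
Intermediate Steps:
x(F) = -2 + 2*F (x(F) = -2 + (F + F) = -2 + 2*F)
O(Z) = (-12 + Z)*(12 + Z) (O(Z) = (12 + Z)*(-12 + Z) = (-12 + Z)*(12 + Z))
J(H, k) = 2*H
J(x(4), 9)/1 + O(-6) = (2*(-2 + 2*4))/1 + (-144 + (-6)**2) = 1*(2*(-2 + 8)) + (-144 + 36) = 1*(2*6) - 108 = 1*12 - 108 = 12 - 108 = -96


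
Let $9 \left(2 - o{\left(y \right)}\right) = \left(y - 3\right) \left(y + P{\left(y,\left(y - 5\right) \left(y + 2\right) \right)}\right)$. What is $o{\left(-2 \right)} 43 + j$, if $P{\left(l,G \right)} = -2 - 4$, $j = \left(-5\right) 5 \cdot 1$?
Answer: $- \frac{1171}{9} \approx -130.11$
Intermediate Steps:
$j = -25$ ($j = \left(-25\right) 1 = -25$)
$P{\left(l,G \right)} = -6$ ($P{\left(l,G \right)} = -2 - 4 = -6$)
$o{\left(y \right)} = 2 - \frac{\left(-6 + y\right) \left(-3 + y\right)}{9}$ ($o{\left(y \right)} = 2 - \frac{\left(y - 3\right) \left(y - 6\right)}{9} = 2 - \frac{\left(-3 + y\right) \left(-6 + y\right)}{9} = 2 - \frac{\left(-6 + y\right) \left(-3 + y\right)}{9}$)
$o{\left(-2 \right)} 43 + j = \frac{1}{9} \left(-2\right) \left(9 - -2\right) 43 - 25 = \frac{1}{9} \left(-2\right) \left(9 + 2\right) 43 - 25 = \frac{1}{9} \left(-2\right) 11 \cdot 43 - 25 = \left(- \frac{22}{9}\right) 43 - 25 = - \frac{946}{9} - 25 = - \frac{1171}{9}$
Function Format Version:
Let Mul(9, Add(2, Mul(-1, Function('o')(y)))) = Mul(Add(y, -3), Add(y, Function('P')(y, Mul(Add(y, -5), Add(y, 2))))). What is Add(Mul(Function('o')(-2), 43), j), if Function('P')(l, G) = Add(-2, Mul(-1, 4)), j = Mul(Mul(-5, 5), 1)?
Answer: Rational(-1171, 9) ≈ -130.11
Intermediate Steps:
j = -25 (j = Mul(-25, 1) = -25)
Function('P')(l, G) = -6 (Function('P')(l, G) = Add(-2, -4) = -6)
Function('o')(y) = Add(2, Mul(Rational(-1, 9), Add(-6, y), Add(-3, y))) (Function('o')(y) = Add(2, Mul(Rational(-1, 9), Mul(Add(y, -3), Add(y, -6)))) = Add(2, Mul(Rational(-1, 9), Mul(Add(-3, y), Add(-6, y)))) = Add(2, Mul(Rational(-1, 9), Mul(Add(-6, y), Add(-3, y)))) = Add(2, Mul(Rational(-1, 9), Add(-6, y), Add(-3, y))))
Add(Mul(Function('o')(-2), 43), j) = Add(Mul(Mul(Rational(1, 9), -2, Add(9, Mul(-1, -2))), 43), -25) = Add(Mul(Mul(Rational(1, 9), -2, Add(9, 2)), 43), -25) = Add(Mul(Mul(Rational(1, 9), -2, 11), 43), -25) = Add(Mul(Rational(-22, 9), 43), -25) = Add(Rational(-946, 9), -25) = Rational(-1171, 9)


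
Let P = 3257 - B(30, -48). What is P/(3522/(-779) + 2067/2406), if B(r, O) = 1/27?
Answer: -54939969004/61773651 ≈ -889.38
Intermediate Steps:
B(r, O) = 1/27
P = 87938/27 (P = 3257 - 1*1/27 = 3257 - 1/27 = 87938/27 ≈ 3257.0)
P/(3522/(-779) + 2067/2406) = 87938/(27*(3522/(-779) + 2067/2406)) = 87938/(27*(3522*(-1/779) + 2067*(1/2406))) = 87938/(27*(-3522/779 + 689/802)) = 87938/(27*(-2287913/624758)) = (87938/27)*(-624758/2287913) = -54939969004/61773651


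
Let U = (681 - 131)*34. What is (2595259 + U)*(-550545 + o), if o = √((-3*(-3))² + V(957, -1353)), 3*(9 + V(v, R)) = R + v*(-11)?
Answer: -1439102057655 + 94102524*I*√3 ≈ -1.4391e+12 + 1.6299e+8*I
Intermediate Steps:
V(v, R) = -9 - 11*v/3 + R/3 (V(v, R) = -9 + (R + v*(-11))/3 = -9 + (R - 11*v)/3 = -9 + (-11*v/3 + R/3) = -9 - 11*v/3 + R/3)
U = 18700 (U = 550*34 = 18700)
o = 36*I*√3 (o = √((-3*(-3))² + (-9 - 11/3*957 + (⅓)*(-1353))) = √(9² + (-9 - 3509 - 451)) = √(81 - 3969) = √(-3888) = 36*I*√3 ≈ 62.354*I)
(2595259 + U)*(-550545 + o) = (2595259 + 18700)*(-550545 + 36*I*√3) = 2613959*(-550545 + 36*I*√3) = -1439102057655 + 94102524*I*√3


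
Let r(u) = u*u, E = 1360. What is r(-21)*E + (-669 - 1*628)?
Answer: 598463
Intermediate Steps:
r(u) = u²
r(-21)*E + (-669 - 1*628) = (-21)²*1360 + (-669 - 1*628) = 441*1360 + (-669 - 628) = 599760 - 1297 = 598463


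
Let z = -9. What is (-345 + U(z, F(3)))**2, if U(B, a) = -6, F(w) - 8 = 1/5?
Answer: 123201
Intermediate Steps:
F(w) = 41/5 (F(w) = 8 + 1/5 = 41/5)
(-345 + U(z, F(3)))**2 = (-345 - 6)**2 = (-351)**2 = 123201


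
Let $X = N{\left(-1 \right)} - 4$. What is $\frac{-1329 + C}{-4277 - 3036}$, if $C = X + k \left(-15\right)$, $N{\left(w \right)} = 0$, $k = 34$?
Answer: $\frac{1843}{7313} \approx 0.25202$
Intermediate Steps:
$X = -4$ ($X = 0 - 4 = -4$)
$C = -514$ ($C = -4 + 34 \left(-15\right) = -4 - 510 = -514$)
$\frac{-1329 + C}{-4277 - 3036} = \frac{-1329 - 514}{-4277 - 3036} = - \frac{1843}{-7313} = \left(-1843\right) \left(- \frac{1}{7313}\right) = \frac{1843}{7313}$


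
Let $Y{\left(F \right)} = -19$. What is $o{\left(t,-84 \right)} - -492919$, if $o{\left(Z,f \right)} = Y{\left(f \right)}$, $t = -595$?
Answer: $492900$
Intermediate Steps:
$o{\left(Z,f \right)} = -19$
$o{\left(t,-84 \right)} - -492919 = -19 - -492919 = -19 + 492919 = 492900$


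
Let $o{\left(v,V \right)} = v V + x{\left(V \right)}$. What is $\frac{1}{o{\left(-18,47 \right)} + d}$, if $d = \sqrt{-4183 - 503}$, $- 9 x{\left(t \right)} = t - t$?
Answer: $- \frac{141}{120067} - \frac{i \sqrt{4686}}{720402} \approx -0.0011743 - 9.5022 \cdot 10^{-5} i$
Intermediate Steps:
$x{\left(t \right)} = 0$ ($x{\left(t \right)} = - \frac{t - t}{9} = \left(- \frac{1}{9}\right) 0 = 0$)
$o{\left(v,V \right)} = V v$ ($o{\left(v,V \right)} = v V + 0 = V v + 0 = V v$)
$d = i \sqrt{4686}$ ($d = \sqrt{-4686} = i \sqrt{4686} \approx 68.454 i$)
$\frac{1}{o{\left(-18,47 \right)} + d} = \frac{1}{47 \left(-18\right) + i \sqrt{4686}} = \frac{1}{-846 + i \sqrt{4686}}$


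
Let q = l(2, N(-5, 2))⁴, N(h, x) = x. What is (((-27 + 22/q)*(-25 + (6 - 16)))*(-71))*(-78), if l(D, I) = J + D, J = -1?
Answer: 969150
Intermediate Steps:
l(D, I) = -1 + D
q = 1 (q = (-1 + 2)⁴ = 1⁴ = 1)
(((-27 + 22/q)*(-25 + (6 - 16)))*(-71))*(-78) = (((-27 + 22/1)*(-25 + (6 - 16)))*(-71))*(-78) = (((-27 + 22*1)*(-25 - 10))*(-71))*(-78) = (((-27 + 22)*(-35))*(-71))*(-78) = (-5*(-35)*(-71))*(-78) = (175*(-71))*(-78) = -12425*(-78) = 969150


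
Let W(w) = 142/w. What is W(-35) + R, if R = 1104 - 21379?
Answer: -709767/35 ≈ -20279.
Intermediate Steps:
R = -20275
W(-35) + R = 142/(-35) - 20275 = 142*(-1/35) - 20275 = -142/35 - 20275 = -709767/35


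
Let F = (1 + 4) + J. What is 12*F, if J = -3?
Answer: 24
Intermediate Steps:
F = 2 (F = (1 + 4) - 3 = 5 - 3 = 2)
12*F = 12*2 = 24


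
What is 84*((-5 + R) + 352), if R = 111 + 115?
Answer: 48132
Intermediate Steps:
R = 226
84*((-5 + R) + 352) = 84*((-5 + 226) + 352) = 84*(221 + 352) = 84*573 = 48132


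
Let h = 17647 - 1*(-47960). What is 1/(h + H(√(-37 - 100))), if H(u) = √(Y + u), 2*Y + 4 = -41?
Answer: 2/(131214 + √2*√(-45 + 2*I*√137)) ≈ 1.5242e-5 - 1.1365e-9*I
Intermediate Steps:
Y = -45/2 (Y = -2 + (½)*(-41) = -2 - 41/2 = -45/2 ≈ -22.500)
H(u) = √(-45/2 + u)
h = 65607 (h = 17647 + 47960 = 65607)
1/(h + H(√(-37 - 100))) = 1/(65607 + √(-90 + 4*√(-37 - 100))/2) = 1/(65607 + √(-90 + 4*√(-137))/2) = 1/(65607 + √(-90 + 4*(I*√137))/2) = 1/(65607 + √(-90 + 4*I*√137)/2)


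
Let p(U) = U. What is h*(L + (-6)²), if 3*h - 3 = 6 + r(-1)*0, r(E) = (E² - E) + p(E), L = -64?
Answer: -84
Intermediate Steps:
r(E) = E² (r(E) = (E² - E) + E = E²)
h = 3 (h = 1 + (6 + (-1)²*0)/3 = 1 + (6 + 1*0)/3 = 1 + (6 + 0)/3 = 1 + (⅓)*6 = 1 + 2 = 3)
h*(L + (-6)²) = 3*(-64 + (-6)²) = 3*(-64 + 36) = 3*(-28) = -84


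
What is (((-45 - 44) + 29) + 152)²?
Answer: 8464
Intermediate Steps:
(((-45 - 44) + 29) + 152)² = ((-89 + 29) + 152)² = (-60 + 152)² = 92² = 8464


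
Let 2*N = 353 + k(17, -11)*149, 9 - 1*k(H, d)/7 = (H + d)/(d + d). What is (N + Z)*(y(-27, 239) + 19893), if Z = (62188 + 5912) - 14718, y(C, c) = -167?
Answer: 12670729799/11 ≈ 1.1519e+9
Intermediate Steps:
k(H, d) = 63 - 7*(H + d)/(2*d) (k(H, d) = 63 - 7*(H + d)/(d + d) = 63 - 7*(H + d)/(2*d))
Z = 53382 (Z = 68100 - 14718 = 53382)
N = 110269/22 (N = (353 + ((7/2)*(-1*17 + 17*(-11))/(-11))*149)/2 = (353 + ((7/2)*(-1/11)*(-17 - 187))*149)/2 = (353 + ((7/2)*(-1/11)*(-204))*149)/2 = (353 + (714/11)*149)/2 = (353 + 106386/11)/2 = (1/2)*(110269/11) = 110269/22 ≈ 5012.2)
(N + Z)*(y(-27, 239) + 19893) = (110269/22 + 53382)*(-167 + 19893) = (1284673/22)*19726 = 12670729799/11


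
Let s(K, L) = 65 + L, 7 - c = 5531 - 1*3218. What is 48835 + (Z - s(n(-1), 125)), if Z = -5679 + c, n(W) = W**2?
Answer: 40660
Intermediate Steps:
c = -2306 (c = 7 - (5531 - 1*3218) = 7 - (5531 - 3218) = 7 - 1*2313 = 7 - 2313 = -2306)
Z = -7985 (Z = -5679 - 2306 = -7985)
48835 + (Z - s(n(-1), 125)) = 48835 + (-7985 - (65 + 125)) = 48835 + (-7985 - 1*190) = 48835 + (-7985 - 190) = 48835 - 8175 = 40660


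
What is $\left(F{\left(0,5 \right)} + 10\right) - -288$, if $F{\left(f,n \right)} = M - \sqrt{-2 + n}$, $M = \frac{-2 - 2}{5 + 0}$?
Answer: $\frac{1486}{5} - \sqrt{3} \approx 295.47$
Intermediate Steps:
$M = - \frac{4}{5} \approx -0.8$
$F{\left(f,n \right)} = - \frac{4}{5} - \sqrt{-2 + n}$
$\left(F{\left(0,5 \right)} + 10\right) - -288 = \left(\left(- \frac{4}{5} - \sqrt{-2 + 5}\right) + 10\right) - -288 = \left(\left(- \frac{4}{5} - \sqrt{3}\right) + 10\right) + 288 = \left(\frac{46}{5} - \sqrt{3}\right) + 288 = \frac{1486}{5} - \sqrt{3}$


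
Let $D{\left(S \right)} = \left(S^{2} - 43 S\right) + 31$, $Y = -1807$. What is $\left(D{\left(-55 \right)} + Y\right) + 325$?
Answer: $3939$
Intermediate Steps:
$D{\left(S \right)} = 31 + S^{2} - 43 S$
$\left(D{\left(-55 \right)} + Y\right) + 325 = \left(\left(31 + \left(-55\right)^{2} - -2365\right) - 1807\right) + 325 = \left(\left(31 + 3025 + 2365\right) - 1807\right) + 325 = \left(5421 - 1807\right) + 325 = 3614 + 325 = 3939$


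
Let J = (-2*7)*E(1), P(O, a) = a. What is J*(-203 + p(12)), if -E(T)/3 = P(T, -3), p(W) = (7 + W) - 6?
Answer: 23940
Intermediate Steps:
p(W) = 1 + W
E(T) = 9 (E(T) = -3*(-3) = 9)
J = -126 (J = -2*7*9 = -14*9 = -126)
J*(-203 + p(12)) = -126*(-203 + (1 + 12)) = -126*(-203 + 13) = -126*(-190) = 23940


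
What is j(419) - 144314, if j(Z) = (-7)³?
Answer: -144657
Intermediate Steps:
j(Z) = -343
j(419) - 144314 = -343 - 144314 = -144657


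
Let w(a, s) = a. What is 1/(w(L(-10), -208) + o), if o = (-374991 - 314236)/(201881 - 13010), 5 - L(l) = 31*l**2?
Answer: -188871/585244972 ≈ -0.00032272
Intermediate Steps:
L(l) = 5 - 31*l**2
o = -689227/188871 ≈ -3.6492
1/(w(L(-10), -208) + o) = 1/((5 - 31*(-10)**2) - 689227/188871) = 1/((5 - 31*100) - 689227/188871) = 1/((5 - 3100) - 689227/188871) = 1/(-3095 - 689227/188871) = 1/(-585244972/188871) = -188871/585244972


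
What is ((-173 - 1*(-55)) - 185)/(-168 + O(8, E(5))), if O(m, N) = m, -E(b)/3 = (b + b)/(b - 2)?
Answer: 303/160 ≈ 1.8937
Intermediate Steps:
E(b) = -6*b/(-2 + b) (E(b) = -3*(b + b)/(b - 2) = -3*2*b/(-2 + b) = -6*b/(-2 + b))
((-173 - 1*(-55)) - 185)/(-168 + O(8, E(5))) = ((-173 - 1*(-55)) - 185)/(-168 + 8) = ((-173 + 55) - 185)/(-160) = (-118 - 185)*(-1/160) = -303*(-1/160) = 303/160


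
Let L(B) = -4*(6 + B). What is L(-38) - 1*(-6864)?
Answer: 6992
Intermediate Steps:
L(B) = -24 - 4*B
L(-38) - 1*(-6864) = (-24 - 4*(-38)) - 1*(-6864) = (-24 + 152) + 6864 = 128 + 6864 = 6992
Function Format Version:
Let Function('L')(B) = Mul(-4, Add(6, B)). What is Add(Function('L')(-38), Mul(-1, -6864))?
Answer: 6992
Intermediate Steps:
Function('L')(B) = Add(-24, Mul(-4, B))
Add(Function('L')(-38), Mul(-1, -6864)) = Add(Add(-24, Mul(-4, -38)), Mul(-1, -6864)) = Add(Add(-24, 152), 6864) = Add(128, 6864) = 6992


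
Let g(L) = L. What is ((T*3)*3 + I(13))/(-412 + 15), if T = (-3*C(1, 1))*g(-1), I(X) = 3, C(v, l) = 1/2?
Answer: -33/794 ≈ -0.041562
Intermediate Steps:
C(v, l) = 1/2
T = 3/2 (T = -3*1/2*(-1) = -3/2*(-1) = 3/2 ≈ 1.5000)
((T*3)*3 + I(13))/(-412 + 15) = (((3/2)*3)*3 + 3)/(-412 + 15) = ((9/2)*3 + 3)/(-397) = (27/2 + 3)*(-1/397) = (33/2)*(-1/397) = -33/794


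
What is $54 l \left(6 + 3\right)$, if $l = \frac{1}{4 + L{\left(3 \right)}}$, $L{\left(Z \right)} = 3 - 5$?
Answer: $243$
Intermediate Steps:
$L{\left(Z \right)} = -2$
$l = \frac{1}{2}$ ($l = \frac{1}{4 - 2} = \frac{1}{2} \approx 0.5$)
$54 l \left(6 + 3\right) = 54 \frac{6 + 3}{2} = 54 \cdot \frac{1}{2} \cdot 9 = 54 \cdot \frac{9}{2} = 243$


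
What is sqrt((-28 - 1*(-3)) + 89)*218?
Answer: 1744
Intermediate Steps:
sqrt((-28 - 1*(-3)) + 89)*218 = sqrt((-28 + 3) + 89)*218 = sqrt(-25 + 89)*218 = sqrt(64)*218 = 8*218 = 1744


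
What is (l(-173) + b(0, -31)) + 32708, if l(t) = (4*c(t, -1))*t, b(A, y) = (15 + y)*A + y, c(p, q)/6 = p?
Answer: 750973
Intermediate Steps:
c(p, q) = 6*p
b(A, y) = y + A*(15 + y) (b(A, y) = A*(15 + y) + y = y + A*(15 + y))
l(t) = 24*t² (l(t) = (4*(6*t))*t = (24*t)*t = 24*t²)
(l(-173) + b(0, -31)) + 32708 = (24*(-173)² + (-31 + 15*0 + 0*(-31))) + 32708 = (24*29929 + (-31 + 0 + 0)) + 32708 = (718296 - 31) + 32708 = 718265 + 32708 = 750973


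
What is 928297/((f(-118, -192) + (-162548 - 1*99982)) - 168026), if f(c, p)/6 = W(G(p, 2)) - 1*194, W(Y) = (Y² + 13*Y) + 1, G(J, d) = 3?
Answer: -928297/431426 ≈ -2.1517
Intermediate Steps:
W(Y) = 1 + Y² + 13*Y
f(c, p) = -870 (f(c, p) = 6*((1 + 3² + 13*3) - 1*194) = 6*((1 + 9 + 39) - 194) = 6*(49 - 194) = 6*(-145) = -870)
928297/((f(-118, -192) + (-162548 - 1*99982)) - 168026) = 928297/((-870 + (-162548 - 1*99982)) - 168026) = 928297/((-870 + (-162548 - 99982)) - 168026) = 928297/((-870 - 262530) - 168026) = 928297/(-263400 - 168026) = 928297/(-431426) = 928297*(-1/431426) = -928297/431426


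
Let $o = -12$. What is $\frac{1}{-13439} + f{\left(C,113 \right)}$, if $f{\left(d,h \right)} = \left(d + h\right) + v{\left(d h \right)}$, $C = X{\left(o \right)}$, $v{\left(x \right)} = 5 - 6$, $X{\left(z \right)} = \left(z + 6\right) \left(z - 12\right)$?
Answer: $\frac{3440383}{13439} \approx 256.0$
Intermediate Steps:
$X{\left(z \right)} = \left(-12 + z\right) \left(6 + z\right)$ ($X{\left(z \right)} = \left(6 + z\right) \left(-12 + z\right) = \left(-12 + z\right) \left(6 + z\right)$)
$v{\left(x \right)} = -1$ ($v{\left(x \right)} = 5 - 6 = -1$)
$C = 144$ ($C = -72 + \left(-12\right)^{2} - -72 = -72 + 144 + 72 = 144$)
$f{\left(d,h \right)} = -1 + d + h$ ($f{\left(d,h \right)} = \left(d + h\right) - 1 = -1 + d + h$)
$\frac{1}{-13439} + f{\left(C,113 \right)} = \frac{1}{-13439} + \left(-1 + 144 + 113\right) = - \frac{1}{13439} + 256 = \frac{3440383}{13439}$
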